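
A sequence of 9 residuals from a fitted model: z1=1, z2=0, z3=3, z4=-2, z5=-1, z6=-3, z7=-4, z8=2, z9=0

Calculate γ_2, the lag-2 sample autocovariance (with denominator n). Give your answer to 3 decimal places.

Mean z̄ = (1 + 0 + 3 − 2 − 1 − 3 − 4 + 2 + 0)/9 = -0.4444
Σ_{t=1}^{7}(z_t−z̄)(z_{t+2}−z̄) = 0.4938
γ_2 = 0.4938 / 9 = 0.055

0.055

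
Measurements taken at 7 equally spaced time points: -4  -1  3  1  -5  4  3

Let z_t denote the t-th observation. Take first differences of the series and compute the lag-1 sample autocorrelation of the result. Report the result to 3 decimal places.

-0.390

First differences Δz: 3, 4, -2, -6, 9, -1
Mean of differences = 1.1667
Numerator Σ(Δz_t−Δz̄)(Δz_{t+1}−Δz̄) = -54.1944
Denominator Σ(Δz_t−Δz̄)² = 138.8333
r_1(Δz) = -54.1944 / 138.8333 = -0.390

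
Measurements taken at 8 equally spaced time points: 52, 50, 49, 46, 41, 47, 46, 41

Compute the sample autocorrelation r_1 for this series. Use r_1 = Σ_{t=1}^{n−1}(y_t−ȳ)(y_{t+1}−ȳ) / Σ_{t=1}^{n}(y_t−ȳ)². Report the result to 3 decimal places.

0.266

Mean ȳ = (52 + 50 + 49 + 46 + 41 + 47 + 46 + 41)/8 = 46.5000
Deviations from mean: 5.5000, 3.5000, 2.5000, -0.5000, -5.5000, 0.5000, -0.5000, -5.5000
Σ(y_t−ȳ)(y_{t+1}−ȳ) = (19.2500) + (8.7500) + (-1.2500) + (2.7500) + (-2.7500) + (-0.2500) + (2.7500) = 29.2500
Denominator Σ(y_t−ȳ)² = 110.0000
r_1 = 29.2500 / 110.0000 = 0.266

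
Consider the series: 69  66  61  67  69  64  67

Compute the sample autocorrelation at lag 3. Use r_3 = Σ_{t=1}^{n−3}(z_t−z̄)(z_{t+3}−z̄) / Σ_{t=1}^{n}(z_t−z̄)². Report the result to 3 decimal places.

Mean z̄ = (69 + 66 + 61 + 67 + 69 + 64 + 67)/7 = 66.1429
Deviations from mean: 2.8571, -0.1429, -5.1429, 0.8571, 2.8571, -2.1429, 0.8571
Σ(z_t−z̄)(z_{t+3}−z̄) = (2.4490) + (-0.4082) + (11.0204) + (0.7347) = 13.7959
Denominator Σ(z_t−z̄)² = 48.8571
r_3 = 13.7959 / 48.8571 = 0.282

0.282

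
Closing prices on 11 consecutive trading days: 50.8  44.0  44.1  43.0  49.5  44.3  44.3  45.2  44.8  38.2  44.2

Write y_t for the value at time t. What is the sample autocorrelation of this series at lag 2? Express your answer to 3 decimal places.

Mean ȳ = (50.8 + 44.0 + 44.1 + 43.0 + 49.5 + 44.3 + 44.3 + 45.2 + 44.8 + 38.2 + 44.2)/11 = 44.7636
Numerator Σ_{t=1}^{9}(y_t−ȳ)(y_{t+2}−ȳ) = -10.2845
Denominator Σ(y_t−ȳ)² = 107.0255
r_2 = -10.2845 / 107.0255 = -0.096

-0.096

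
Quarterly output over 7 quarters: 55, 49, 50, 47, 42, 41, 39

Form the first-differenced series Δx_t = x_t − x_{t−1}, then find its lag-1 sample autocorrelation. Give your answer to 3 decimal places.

-0.463

First differences Δx: -6, 1, -3, -5, -1, -2
Mean of differences = -2.6667
Numerator Σ(Δx_t−Δx̄)(Δx_{t+1}−Δx̄) = -15.4444
Denominator Σ(Δx_t−Δx̄)² = 33.3333
r_1(Δx) = -15.4444 / 33.3333 = -0.463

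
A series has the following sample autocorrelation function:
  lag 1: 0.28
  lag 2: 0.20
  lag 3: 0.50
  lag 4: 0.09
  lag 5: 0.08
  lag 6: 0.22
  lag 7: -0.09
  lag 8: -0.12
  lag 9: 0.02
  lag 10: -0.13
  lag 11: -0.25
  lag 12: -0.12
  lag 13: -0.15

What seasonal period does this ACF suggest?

3

The largest autocorrelation is r_3 = 0.50; the remaining lags stay at or below 0.28. The elevated value at lag 1 (0.28), dropping to 0.20 at lag 2, reflects decaying short-term dependence rather than seasonality.
The dominant spike at lag 3 indicates a seasonal period of 3.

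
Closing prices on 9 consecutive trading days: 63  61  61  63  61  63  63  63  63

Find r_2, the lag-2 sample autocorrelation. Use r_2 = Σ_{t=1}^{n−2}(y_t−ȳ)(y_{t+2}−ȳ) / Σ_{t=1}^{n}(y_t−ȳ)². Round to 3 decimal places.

0.056

Mean ȳ = (63 + 61 + 61 + 63 + 61 + 63 + 63 + 63 + 63)/9 = 62.3333
Numerator Σ_{t=1}^{7}(y_t−ȳ)(y_{t+2}−ȳ) = 0.4444
Denominator Σ(y_t−ȳ)² = 8.0000
r_2 = 0.4444 / 8.0000 = 0.056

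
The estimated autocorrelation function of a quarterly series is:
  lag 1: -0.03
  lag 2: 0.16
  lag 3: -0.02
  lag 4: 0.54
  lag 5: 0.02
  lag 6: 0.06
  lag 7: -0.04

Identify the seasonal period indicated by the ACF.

The largest autocorrelation is r_4 = 0.54; the remaining lags stay at or below 0.16.
The dominant spike at lag 4 indicates a seasonal period of 4.

4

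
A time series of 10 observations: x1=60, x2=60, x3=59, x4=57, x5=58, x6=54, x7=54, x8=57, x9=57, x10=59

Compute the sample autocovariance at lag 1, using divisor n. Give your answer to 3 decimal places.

Mean x̄ = (60 + 60 + 59 + 57 + 58 + 54 + 54 + 57 + 57 + 59)/10 = 57.5000
Σ_{t=1}^{9}(x_t−x̄)(x_{t+1}−x̄) = 20.7500
γ_1 = 20.7500 / 10 = 2.075

2.075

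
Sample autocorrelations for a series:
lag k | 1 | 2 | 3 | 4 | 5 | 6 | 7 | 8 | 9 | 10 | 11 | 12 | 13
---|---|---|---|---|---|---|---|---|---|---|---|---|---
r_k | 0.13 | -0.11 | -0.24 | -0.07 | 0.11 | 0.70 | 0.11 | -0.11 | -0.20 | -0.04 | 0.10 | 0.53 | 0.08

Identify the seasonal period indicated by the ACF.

6

The largest autocorrelation is r_6 = 0.70, with a weaker echo at lag 12 (0.53); the remaining lags stay at or below 0.13.
The dominant spike at lag 6 indicates a seasonal period of 6.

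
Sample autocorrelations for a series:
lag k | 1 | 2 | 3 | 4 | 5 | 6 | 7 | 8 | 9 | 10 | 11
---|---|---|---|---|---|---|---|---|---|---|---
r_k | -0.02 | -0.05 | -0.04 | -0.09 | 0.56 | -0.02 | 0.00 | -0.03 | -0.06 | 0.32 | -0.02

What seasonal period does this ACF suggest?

The largest autocorrelation is r_5 = 0.56, with a weaker echo at lag 10 (0.32); the remaining lags stay at or below 0.00.
The dominant spike at lag 5 indicates a seasonal period of 5.

5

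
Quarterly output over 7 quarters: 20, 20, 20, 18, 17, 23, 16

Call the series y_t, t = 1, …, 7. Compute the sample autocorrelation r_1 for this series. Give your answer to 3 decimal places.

Mean ȳ = (20 + 20 + 20 + 18 + 17 + 23 + 16)/7 = 19.1429
Deviations from mean: 0.8571, 0.8571, 0.8571, -1.1429, -2.1429, 3.8571, -3.1429
Σ(y_t−ȳ)(y_{t+1}−ȳ) = (0.7347) + (0.7347) + (-0.9796) + (2.4490) + (-8.2653) + (-12.1224) = -17.4490
Denominator Σ(y_t−ȳ)² = 32.8571
r_1 = -17.4490 / 32.8571 = -0.531

-0.531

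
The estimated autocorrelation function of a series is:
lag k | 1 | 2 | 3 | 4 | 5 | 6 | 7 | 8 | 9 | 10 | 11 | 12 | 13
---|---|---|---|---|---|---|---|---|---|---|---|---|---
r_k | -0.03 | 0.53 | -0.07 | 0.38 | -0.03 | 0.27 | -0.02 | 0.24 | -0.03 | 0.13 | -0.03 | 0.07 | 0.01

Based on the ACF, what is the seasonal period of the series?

The largest autocorrelation is r_2 = 0.53, with weaker echoes at lags 4 (0.38), 6 (0.27) and 8 (0.24); the remaining lags stay at or below 0.13.
The dominant spike at lag 2 indicates a seasonal period of 2.

2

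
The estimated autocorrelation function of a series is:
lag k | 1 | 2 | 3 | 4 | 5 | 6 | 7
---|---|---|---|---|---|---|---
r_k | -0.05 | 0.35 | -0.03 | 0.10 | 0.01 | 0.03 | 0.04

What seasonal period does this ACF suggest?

The largest autocorrelation is r_2 = 0.35; the remaining lags stay at or below 0.10.
The dominant spike at lag 2 indicates a seasonal period of 2.

2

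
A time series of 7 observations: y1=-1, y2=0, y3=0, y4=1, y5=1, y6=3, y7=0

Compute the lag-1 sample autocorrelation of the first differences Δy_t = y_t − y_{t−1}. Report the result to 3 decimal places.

-0.440

First differences Δy: 1, 0, 1, 0, 2, -3
Mean of differences = 0.1667
Numerator Σ(Δy_t−Δȳ)(Δy_{t+1}−Δȳ) = -6.5278
Denominator Σ(Δy_t−Δȳ)² = 14.8333
r_1(Δy) = -6.5278 / 14.8333 = -0.440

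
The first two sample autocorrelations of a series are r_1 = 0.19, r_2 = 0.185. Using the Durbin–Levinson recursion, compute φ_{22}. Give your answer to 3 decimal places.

φ_{22} = (r_2 − r_1²) / (1 − r_1²)
r_1² = (0.19)² = 0.0361
Numerator = 0.185 − 0.0361 = 0.1489; denominator = 1 − 0.0361 = 0.9639
φ_{22} = 0.1489 / 0.9639 = 0.154

0.154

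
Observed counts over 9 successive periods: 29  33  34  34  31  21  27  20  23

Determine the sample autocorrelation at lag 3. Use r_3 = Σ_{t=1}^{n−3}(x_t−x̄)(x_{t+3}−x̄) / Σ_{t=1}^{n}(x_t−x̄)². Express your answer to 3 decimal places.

Mean x̄ = (29 + 33 + 34 + 34 + 31 + 21 + 27 + 20 + 23)/9 = 28.0000
Σ(x_t−x̄)(x_{t+3}−x̄) = (6.0000) + (15.0000) + (-42.0000) + (-6.0000) + (-24.0000) + (35.0000) = -16.0000
Denominator Σ(x_t−x̄)² = 246.0000
r_3 = -16.0000 / 246.0000 = -0.065

-0.065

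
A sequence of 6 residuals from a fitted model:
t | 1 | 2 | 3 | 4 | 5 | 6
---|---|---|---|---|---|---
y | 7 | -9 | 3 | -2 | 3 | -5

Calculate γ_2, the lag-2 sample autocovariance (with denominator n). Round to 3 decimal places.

Mean ȳ = (7 − 9 + 3 − 2 + 3 − 5)/6 = -0.5000
Deviations: 7.5000, -8.5000, 3.5000, -1.5000, 3.5000, -4.5000
Σ_{t=1}^{4}(y_t−ȳ)(y_{t+2}−ȳ) = 58.0000
γ_2 = 58.0000 / 6 = 9.667

9.667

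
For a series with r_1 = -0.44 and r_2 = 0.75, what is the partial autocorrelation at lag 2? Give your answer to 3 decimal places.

0.690

φ_{22} = (r_2 − r_1²) / (1 − r_1²)
r_1² = (-0.44)² = 0.1936
Numerator = 0.75 − 0.1936 = 0.5564; denominator = 1 − 0.1936 = 0.8064
φ_{22} = 0.5564 / 0.8064 = 0.690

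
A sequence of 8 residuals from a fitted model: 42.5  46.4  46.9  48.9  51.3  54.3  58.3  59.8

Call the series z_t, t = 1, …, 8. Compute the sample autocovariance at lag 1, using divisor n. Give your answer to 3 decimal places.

Mean z̄ = (42.5 + 46.4 + 46.9 + 48.9 + 51.3 + 54.3 + 58.3 + 59.8)/8 = 51.0500
Σ_{t=1}^{7}(z_t−z̄)(z_{t+1}−z̄) = 155.2525
γ_1 = 155.2525 / 8 = 19.407

19.407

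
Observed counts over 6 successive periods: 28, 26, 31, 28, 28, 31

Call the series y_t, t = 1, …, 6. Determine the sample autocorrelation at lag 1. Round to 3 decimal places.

-0.368

Mean ȳ = (28 + 26 + 31 + 28 + 28 + 31)/6 = 28.6667
Deviations from mean: -0.6667, -2.6667, 2.3333, -0.6667, -0.6667, 2.3333
Σ(y_t−ȳ)(y_{t+1}−ȳ) = (1.7778) + (-6.2222) + (-1.5556) + (0.4444) + (-1.5556) = -7.1111
Denominator Σ(y_t−ȳ)² = 19.3333
r_1 = -7.1111 / 19.3333 = -0.368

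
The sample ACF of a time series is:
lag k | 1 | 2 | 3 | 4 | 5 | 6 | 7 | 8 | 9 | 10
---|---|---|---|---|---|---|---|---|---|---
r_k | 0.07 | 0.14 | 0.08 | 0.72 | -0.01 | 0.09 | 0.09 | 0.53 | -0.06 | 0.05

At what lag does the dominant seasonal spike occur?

The largest autocorrelation is r_4 = 0.72, with a weaker echo at lag 8 (0.53); the remaining lags stay at or below 0.14.
The dominant spike at lag 4 indicates a seasonal period of 4.

4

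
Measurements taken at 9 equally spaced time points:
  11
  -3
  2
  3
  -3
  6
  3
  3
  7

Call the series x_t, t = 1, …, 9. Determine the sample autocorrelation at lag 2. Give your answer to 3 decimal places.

-0.007

Mean x̄ = (11 − 3 + 2 + 3 − 3 + 6 + 3 + 3 + 7)/9 = 3.2222
Σ(x_t−x̄)(x_{t+2}−x̄) = (-9.5062) + (1.3827) + (7.6049) + (-0.6173) + (1.3827) + (-0.6173) + (-0.8395) = -1.2099
Denominator Σ(x_t−x̄)² = 161.5556
r_2 = -1.2099 / 161.5556 = -0.007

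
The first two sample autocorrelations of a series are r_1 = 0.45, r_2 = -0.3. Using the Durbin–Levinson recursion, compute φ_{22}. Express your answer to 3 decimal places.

φ_{22} = (r_2 − r_1²) / (1 − r_1²)
r_1² = (0.45)² = 0.2025
Numerator = -0.3 − 0.2025 = -0.5025; denominator = 1 − 0.2025 = 0.7975
φ_{22} = -0.5025 / 0.7975 = -0.630

-0.630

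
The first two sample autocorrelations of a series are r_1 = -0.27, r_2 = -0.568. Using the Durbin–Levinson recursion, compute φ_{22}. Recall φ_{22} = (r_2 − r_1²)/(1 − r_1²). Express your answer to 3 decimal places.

-0.691

φ_{22} = (r_2 − r_1²) / (1 − r_1²)
r_1² = (-0.27)² = 0.0729
Numerator = -0.568 − 0.0729 = -0.6409; denominator = 1 − 0.0729 = 0.9271
φ_{22} = -0.6409 / 0.9271 = -0.691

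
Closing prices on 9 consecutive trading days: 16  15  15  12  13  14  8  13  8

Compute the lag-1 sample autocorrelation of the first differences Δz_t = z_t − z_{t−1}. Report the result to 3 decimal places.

-0.733

First differences Δz: -1, 0, -3, 1, 1, -6, 5, -5
Mean of differences = -1.0000
Numerator Σ(Δz_t−Δz̄)(Δz_{t+1}−Δz̄) = -66.0000
Denominator Σ(Δz_t−Δz̄)² = 90.0000
r_1(Δz) = -66.0000 / 90.0000 = -0.733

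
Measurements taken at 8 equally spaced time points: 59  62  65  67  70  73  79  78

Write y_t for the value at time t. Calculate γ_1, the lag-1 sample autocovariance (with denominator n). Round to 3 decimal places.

29.717

Mean ȳ = (59 + 62 + 65 + 67 + 70 + 73 + 79 + 78)/8 = 69.1250
Σ_{t=1}^{7}(y_t−ȳ)(y_{t+1}−ȳ) = 237.7344
γ_1 = 237.7344 / 8 = 29.717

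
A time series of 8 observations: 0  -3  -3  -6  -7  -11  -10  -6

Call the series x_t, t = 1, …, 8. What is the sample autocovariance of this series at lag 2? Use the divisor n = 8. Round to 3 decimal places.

Mean x̄ = (0 − 3 − 3 − 6 − 7 − 11 − 10 − 6)/8 = -5.7500
Σ_{t=1}^{6}(x_t−x̄)(x_{t+2}−x̄) = 19.6250
γ_2 = 19.6250 / 8 = 2.453

2.453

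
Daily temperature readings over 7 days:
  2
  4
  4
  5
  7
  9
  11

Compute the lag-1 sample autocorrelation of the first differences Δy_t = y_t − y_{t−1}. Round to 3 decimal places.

0.071

First differences Δy: 2, 0, 1, 2, 2, 2
Mean of differences = 1.5000
Numerator Σ(Δy_t−Δȳ)(Δy_{t+1}−Δȳ) = 0.2500
Denominator Σ(Δy_t−Δȳ)² = 3.5000
r_1(Δy) = 0.2500 / 3.5000 = 0.071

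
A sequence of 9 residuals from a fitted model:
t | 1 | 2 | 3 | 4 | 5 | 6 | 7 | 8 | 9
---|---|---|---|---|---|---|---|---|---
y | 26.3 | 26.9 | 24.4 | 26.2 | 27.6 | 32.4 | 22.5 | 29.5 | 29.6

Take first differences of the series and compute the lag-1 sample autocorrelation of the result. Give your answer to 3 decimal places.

-0.632

First differences Δy: 0.6, -2.5, 1.8, 1.4, 4.8, -9.9, 7.0, 0.1
Mean of differences = 0.4125
Numerator Σ(Δy_t−Δȳ)(Δy_{t+1}−Δȳ) = -114.1227
Denominator Σ(Δy_t−Δȳ)² = 180.5088
r_1(Δy) = -114.1227 / 180.5088 = -0.632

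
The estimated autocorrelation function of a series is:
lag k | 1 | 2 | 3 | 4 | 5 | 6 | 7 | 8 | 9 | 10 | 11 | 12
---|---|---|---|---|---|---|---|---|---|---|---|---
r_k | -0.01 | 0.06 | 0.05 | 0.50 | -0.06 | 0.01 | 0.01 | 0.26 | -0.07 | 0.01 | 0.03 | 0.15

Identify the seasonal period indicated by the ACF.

4

The largest autocorrelation is r_4 = 0.50, with weaker echoes at lags 8 (0.26) and 12 (0.15); the remaining lags stay at or below 0.06.
The dominant spike at lag 4 indicates a seasonal period of 4.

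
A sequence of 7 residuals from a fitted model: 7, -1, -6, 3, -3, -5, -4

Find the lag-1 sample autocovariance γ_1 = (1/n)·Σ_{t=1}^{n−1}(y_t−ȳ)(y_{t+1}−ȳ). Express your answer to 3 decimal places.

Mean ȳ = (7 − 1 − 6 + 3 − 3 − 5 − 4)/7 = -1.2857
Σ_{t=1}^{6}(y_t−ȳ)(y_{t+1}−ȳ) = -10.0816
γ_1 = -10.0816 / 7 = -1.440

-1.440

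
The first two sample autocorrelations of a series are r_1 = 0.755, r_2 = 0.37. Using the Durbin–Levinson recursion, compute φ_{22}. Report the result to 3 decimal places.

-0.465

φ_{22} = (r_2 − r_1²) / (1 − r_1²)
r_1² = (0.755)² = 0.570025
Numerator = 0.37 − 0.5700 = -0.2000; denominator = 1 − 0.5700 = 0.4300
φ_{22} = -0.2000 / 0.4300 = -0.465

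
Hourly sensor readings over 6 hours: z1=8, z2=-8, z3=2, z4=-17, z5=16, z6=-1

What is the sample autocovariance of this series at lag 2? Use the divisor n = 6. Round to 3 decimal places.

33.500

Mean z̄ = (8 − 8 + 2 − 17 + 16 − 1)/6 = 0.0000
Deviations: 8.0000, -8.0000, 2.0000, -17.0000, 16.0000, -1.0000
Σ_{t=1}^{4}(z_t−z̄)(z_{t+2}−z̄) = 201.0000
γ_2 = 201.0000 / 6 = 33.500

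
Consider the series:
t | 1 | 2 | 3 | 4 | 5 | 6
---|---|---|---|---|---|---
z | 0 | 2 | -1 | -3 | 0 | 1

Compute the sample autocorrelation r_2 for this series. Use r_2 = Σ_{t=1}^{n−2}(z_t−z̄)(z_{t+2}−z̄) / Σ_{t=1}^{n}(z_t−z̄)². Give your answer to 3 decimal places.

-0.655

Mean z̄ = (0 + 2 − 1 − 3 + 0 + 1)/6 = -0.1667
Deviations from mean: 0.1667, 2.1667, -0.8333, -2.8333, 0.1667, 1.1667
Σ(z_t−z̄)(z_{t+2}−z̄) = (-0.1389) + (-6.1389) + (-0.1389) + (-3.3056) = -9.7222
Denominator Σ(z_t−z̄)² = 14.8333
r_2 = -9.7222 / 14.8333 = -0.655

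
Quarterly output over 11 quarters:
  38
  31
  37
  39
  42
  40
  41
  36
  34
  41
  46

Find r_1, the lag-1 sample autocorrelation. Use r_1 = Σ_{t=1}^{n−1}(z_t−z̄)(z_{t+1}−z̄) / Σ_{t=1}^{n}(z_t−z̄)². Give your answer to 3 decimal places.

0.227

Mean z̄ = (38 + 31 + 37 + 39 + 42 + 40 + 41 + 36 + 34 + 41 + 46)/11 = 38.6364
Numerator Σ_{t=1}^{10}(z_t−z̄)(z_{t+1}−z̄) = 38.2314
Denominator Σ(z_t−z̄)² = 168.5455
r_1 = 38.2314 / 168.5455 = 0.227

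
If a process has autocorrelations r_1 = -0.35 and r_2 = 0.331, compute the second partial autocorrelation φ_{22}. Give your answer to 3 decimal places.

φ_{22} = (r_2 − r_1²) / (1 − r_1²)
r_1² = (-0.35)² = 0.1225
Numerator = 0.331 − 0.1225 = 0.2085; denominator = 1 − 0.1225 = 0.8775
φ_{22} = 0.2085 / 0.8775 = 0.238

0.238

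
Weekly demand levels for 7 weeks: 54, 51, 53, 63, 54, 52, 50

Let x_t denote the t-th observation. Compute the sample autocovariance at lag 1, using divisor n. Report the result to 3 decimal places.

Mean x̄ = (54 + 51 + 53 + 63 + 54 + 52 + 50)/7 = 53.8571
Deviations: 0.1429, -2.8571, -0.8571, 9.1429, 0.1429, -1.8571, -3.8571
Σ_{t=1}^{6}(x_t−x̄)(x_{t+1}−x̄) = 2.4082
γ_1 = 2.4082 / 7 = 0.344

0.344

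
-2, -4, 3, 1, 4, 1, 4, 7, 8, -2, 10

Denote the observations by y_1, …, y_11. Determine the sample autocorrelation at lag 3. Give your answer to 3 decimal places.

Mean ȳ = (-2 − 4 + 3 + 1 + 4 + 1 + 4 + 7 + 8 − 2 + 10)/11 = 2.7273
Numerator Σ_{t=1}^{8}(y_t−ȳ)(y_{t+3}−ȳ) = 18.3223
Denominator Σ(y_t−ȳ)² = 198.1818
r_3 = 18.3223 / 198.1818 = 0.092

0.092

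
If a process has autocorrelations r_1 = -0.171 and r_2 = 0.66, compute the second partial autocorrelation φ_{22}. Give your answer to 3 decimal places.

φ_{22} = (r_2 − r_1²) / (1 − r_1²)
r_1² = (-0.171)² = 0.029241
Numerator = 0.66 − 0.0292 = 0.6308; denominator = 1 − 0.0292 = 0.9708
φ_{22} = 0.6308 / 0.9708 = 0.650

0.650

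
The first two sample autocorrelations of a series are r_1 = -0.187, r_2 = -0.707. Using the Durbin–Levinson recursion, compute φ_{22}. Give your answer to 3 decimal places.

φ_{22} = (r_2 − r_1²) / (1 − r_1²)
r_1² = (-0.187)² = 0.034969
Numerator = -0.707 − 0.0350 = -0.7420; denominator = 1 − 0.0350 = 0.9650
φ_{22} = -0.7420 / 0.9650 = -0.769

-0.769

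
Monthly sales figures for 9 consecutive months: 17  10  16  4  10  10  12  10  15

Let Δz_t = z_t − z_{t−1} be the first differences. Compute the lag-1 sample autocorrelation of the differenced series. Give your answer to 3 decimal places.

First differences Δz: -7, 6, -12, 6, 0, 2, -2, 5
Mean of differences = -0.2500
Numerator Σ(Δz_t−Δz̄)(Δz_{t+1}−Δz̄) = -200.0625
Denominator Σ(Δz_t−Δz̄)² = 297.5000
r_1(Δz) = -200.0625 / 297.5000 = -0.672

-0.672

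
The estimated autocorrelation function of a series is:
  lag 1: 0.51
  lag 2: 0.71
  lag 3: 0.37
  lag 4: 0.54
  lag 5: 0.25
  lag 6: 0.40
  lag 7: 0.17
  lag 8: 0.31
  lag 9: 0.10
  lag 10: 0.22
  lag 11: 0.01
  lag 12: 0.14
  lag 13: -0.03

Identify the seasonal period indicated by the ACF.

2

The largest autocorrelation is r_2 = 0.71, with a weaker echo at lag 4 (0.54); the remaining lags stay at or below 0.51.
The dominant spike at lag 2 indicates a seasonal period of 2.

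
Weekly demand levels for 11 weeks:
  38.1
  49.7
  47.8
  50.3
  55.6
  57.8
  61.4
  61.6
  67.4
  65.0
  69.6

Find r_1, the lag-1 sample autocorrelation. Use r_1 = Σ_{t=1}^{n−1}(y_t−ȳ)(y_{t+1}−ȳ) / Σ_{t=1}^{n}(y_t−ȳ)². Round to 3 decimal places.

Mean ȳ = (38.1 + 49.7 + 47.8 + 50.3 + 55.6 + 57.8 + 61.4 + 61.6 + 67.4 + 65.0 + 69.6)/11 = 56.7545
Numerator Σ_{t=1}^{10}(y_t−ȳ)(y_{t+1}−ȳ) = 531.4534
Denominator Σ(y_t−ȳ)² = 913.4073
r_1 = 531.4534 / 913.4073 = 0.582

0.582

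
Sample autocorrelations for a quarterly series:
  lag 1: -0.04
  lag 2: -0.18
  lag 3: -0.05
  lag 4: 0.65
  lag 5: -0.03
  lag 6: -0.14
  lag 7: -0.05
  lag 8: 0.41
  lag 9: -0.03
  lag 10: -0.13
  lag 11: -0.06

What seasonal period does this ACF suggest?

4

The largest autocorrelation is r_4 = 0.65, with a weaker echo at lag 8 (0.41); the remaining lags stay at or below -0.03.
The dominant spike at lag 4 indicates a seasonal period of 4.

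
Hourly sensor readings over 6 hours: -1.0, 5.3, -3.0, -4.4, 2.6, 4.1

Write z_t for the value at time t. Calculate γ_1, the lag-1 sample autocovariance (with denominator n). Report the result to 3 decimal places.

Mean z̄ = (-1.0 + 5.3 − 3.0 − 4.4 + 2.6 + 4.1)/6 = 0.6000
Deviations: -1.6000, 4.7000, -3.6000, -5.0000, 2.0000, 3.5000
Σ_{t=1}^{5}(z_t−z̄)(z_{t+1}−z̄) = -9.4400
γ_1 = -9.4400 / 6 = -1.573

-1.573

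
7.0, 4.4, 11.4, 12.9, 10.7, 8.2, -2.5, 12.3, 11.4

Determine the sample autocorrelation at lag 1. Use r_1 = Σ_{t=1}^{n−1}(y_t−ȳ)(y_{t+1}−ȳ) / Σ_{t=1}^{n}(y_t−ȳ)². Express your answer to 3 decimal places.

Mean ȳ = (7.0 + 4.4 + 11.4 + 12.9 + 10.7 + 8.2 − 2.5 + 12.3 + 11.4)/9 = 8.4222
Numerator Σ_{t=1}^{8}(y_t−ȳ)(y_{t+1}−ȳ) = -11.6094
Denominator Σ(y_t−ȳ)² = 195.5556
r_1 = -11.6094 / 195.5556 = -0.059

-0.059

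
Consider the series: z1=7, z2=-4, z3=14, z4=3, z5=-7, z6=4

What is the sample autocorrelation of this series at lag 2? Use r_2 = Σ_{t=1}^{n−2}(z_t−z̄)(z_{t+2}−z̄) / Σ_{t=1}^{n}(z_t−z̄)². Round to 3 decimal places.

Mean z̄ = (7 − 4 + 14 + 3 − 7 + 4)/6 = 2.8333
Deviations from mean: 4.1667, -6.8333, 11.1667, 0.1667, -9.8333, 1.1667
Numerator Σ_{t=1}^{4}(z_t−z̄)(z_{t+2}−z̄) = -64.2222
Denominator Σ(z_t−z̄)² = 286.8333
r_2 = -64.2222 / 286.8333 = -0.224

-0.224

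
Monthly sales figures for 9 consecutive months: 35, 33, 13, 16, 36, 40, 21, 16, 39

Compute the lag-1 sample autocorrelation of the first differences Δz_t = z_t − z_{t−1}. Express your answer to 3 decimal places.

0.019

First differences Δz: -2, -20, 3, 20, 4, -19, -5, 23
Mean of differences = 0.5000
Numerator Σ(Δz_t−Δz̄)(Δz_{t+1}−Δz̄) = 32.2500
Denominator Σ(Δz_t−Δz̄)² = 1742.0000
r_1(Δz) = 32.2500 / 1742.0000 = 0.019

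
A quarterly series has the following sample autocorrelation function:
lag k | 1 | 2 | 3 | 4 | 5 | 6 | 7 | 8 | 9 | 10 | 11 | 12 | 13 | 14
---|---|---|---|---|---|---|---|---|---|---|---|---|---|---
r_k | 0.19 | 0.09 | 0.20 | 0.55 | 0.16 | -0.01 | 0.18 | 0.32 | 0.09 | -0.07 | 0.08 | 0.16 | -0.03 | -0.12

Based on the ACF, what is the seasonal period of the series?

The largest autocorrelation is r_4 = 0.55, with a weaker echo at lag 8 (0.32); the remaining lags stay at or below 0.20.
The dominant spike at lag 4 indicates a seasonal period of 4.

4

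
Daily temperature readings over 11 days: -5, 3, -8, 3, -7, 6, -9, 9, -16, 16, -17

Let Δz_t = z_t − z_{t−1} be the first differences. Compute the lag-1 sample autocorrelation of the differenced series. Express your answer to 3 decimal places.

-0.833

First differences Δz: 8, -11, 11, -10, 13, -15, 18, -25, 32, -33
Mean of differences = -1.2000
Numerator Σ(Δz_t−Δz̄)(Δz_{t+1}−Δz̄) = -3205.8400
Denominator Σ(Δz_t−Δz̄)² = 3847.6000
r_1(Δz) = -3205.8400 / 3847.6000 = -0.833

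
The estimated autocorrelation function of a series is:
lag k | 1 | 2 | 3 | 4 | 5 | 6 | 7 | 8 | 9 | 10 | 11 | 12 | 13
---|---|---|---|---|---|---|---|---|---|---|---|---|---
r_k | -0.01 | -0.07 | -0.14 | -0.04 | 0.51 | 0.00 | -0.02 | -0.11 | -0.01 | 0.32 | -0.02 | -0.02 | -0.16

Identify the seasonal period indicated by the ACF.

The largest autocorrelation is r_5 = 0.51, with a weaker echo at lag 10 (0.32); the remaining lags stay at or below 0.00.
The dominant spike at lag 5 indicates a seasonal period of 5.

5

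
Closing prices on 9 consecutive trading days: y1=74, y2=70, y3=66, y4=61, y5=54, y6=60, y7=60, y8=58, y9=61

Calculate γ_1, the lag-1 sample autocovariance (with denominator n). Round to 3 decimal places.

18.543

Mean ȳ = (74 + 70 + 66 + 61 + 54 + 60 + 60 + 58 + 61)/9 = 62.6667
Σ_{t=1}^{8}(y_t−ȳ)(y_{t+1}−ȳ) = 166.8889
γ_1 = 166.8889 / 9 = 18.543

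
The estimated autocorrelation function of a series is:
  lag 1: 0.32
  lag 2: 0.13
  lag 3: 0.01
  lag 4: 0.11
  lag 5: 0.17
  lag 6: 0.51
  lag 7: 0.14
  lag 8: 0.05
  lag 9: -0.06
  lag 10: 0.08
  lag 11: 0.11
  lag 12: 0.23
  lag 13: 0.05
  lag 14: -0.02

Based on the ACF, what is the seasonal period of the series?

The largest autocorrelation is r_6 = 0.51; the remaining lags stay at or below 0.32. The elevated value at lag 1 (0.32), dropping to 0.13 at lag 2, reflects decaying short-term dependence rather than seasonality.
The dominant spike at lag 6 indicates a seasonal period of 6.

6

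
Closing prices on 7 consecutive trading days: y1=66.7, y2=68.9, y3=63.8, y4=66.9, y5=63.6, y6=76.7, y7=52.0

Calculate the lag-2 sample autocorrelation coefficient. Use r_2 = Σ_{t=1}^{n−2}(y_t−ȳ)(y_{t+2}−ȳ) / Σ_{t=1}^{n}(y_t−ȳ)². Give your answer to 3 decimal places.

0.144

Mean ȳ = (66.7 + 68.9 + 63.8 + 66.9 + 63.6 + 76.7 + 52.0)/7 = 65.5143
Deviations from mean: 1.1857, 3.3857, -1.7143, 1.3857, -1.9143, 11.1857, -13.5143
Numerator Σ_{t=1}^{5}(y_t−ȳ)(y_{t+2}−ȳ) = 47.3110
Denominator Σ(y_t−ȳ)² = 329.1486
r_2 = 47.3110 / 329.1486 = 0.144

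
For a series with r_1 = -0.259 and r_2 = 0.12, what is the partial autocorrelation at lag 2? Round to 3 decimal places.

0.057

φ_{22} = (r_2 − r_1²) / (1 − r_1²)
r_1² = (-0.259)² = 0.067081
Numerator = 0.12 − 0.0671 = 0.0529; denominator = 1 − 0.0671 = 0.9329
φ_{22} = 0.0529 / 0.9329 = 0.057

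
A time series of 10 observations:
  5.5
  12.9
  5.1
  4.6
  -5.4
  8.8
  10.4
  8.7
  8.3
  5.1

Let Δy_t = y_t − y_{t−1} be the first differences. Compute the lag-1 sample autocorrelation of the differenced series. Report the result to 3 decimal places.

-0.390

First differences Δy: 7.4, -7.8, -0.5, -10.0, 14.2, 1.6, -1.7, -0.4, -3.2
Mean of differences = -0.0444
Numerator Σ(Δy_t−Δȳ)(Δy_{t+1}−Δȳ) = -169.0664
Denominator Σ(Δy_t−Δȳ)² = 433.3222
r_1(Δy) = -169.0664 / 433.3222 = -0.390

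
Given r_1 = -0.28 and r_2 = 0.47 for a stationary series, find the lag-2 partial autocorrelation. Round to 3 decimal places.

φ_{22} = (r_2 − r_1²) / (1 − r_1²)
r_1² = (-0.28)² = 0.0784
Numerator = 0.47 − 0.0784 = 0.3916; denominator = 1 − 0.0784 = 0.9216
φ_{22} = 0.3916 / 0.9216 = 0.425

0.425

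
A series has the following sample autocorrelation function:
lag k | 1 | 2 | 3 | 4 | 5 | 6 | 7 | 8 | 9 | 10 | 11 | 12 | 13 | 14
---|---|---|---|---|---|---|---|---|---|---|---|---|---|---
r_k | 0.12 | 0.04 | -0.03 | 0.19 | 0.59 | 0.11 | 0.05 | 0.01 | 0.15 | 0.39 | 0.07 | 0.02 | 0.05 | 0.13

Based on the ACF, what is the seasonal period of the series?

The largest autocorrelation is r_5 = 0.59, with a weaker echo at lag 10 (0.39); the remaining lags stay at or below 0.19.
The dominant spike at lag 5 indicates a seasonal period of 5.

5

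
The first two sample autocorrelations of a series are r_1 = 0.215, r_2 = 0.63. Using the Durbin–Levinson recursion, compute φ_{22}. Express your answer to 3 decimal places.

0.612

φ_{22} = (r_2 − r_1²) / (1 − r_1²)
r_1² = (0.215)² = 0.046225
Numerator = 0.63 − 0.0462 = 0.5838; denominator = 1 − 0.0462 = 0.9538
φ_{22} = 0.5838 / 0.9538 = 0.612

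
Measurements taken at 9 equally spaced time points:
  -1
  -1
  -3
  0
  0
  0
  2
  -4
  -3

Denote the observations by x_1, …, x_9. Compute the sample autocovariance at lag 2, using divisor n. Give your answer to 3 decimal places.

-0.731

Mean x̄ = (-1 − 1 − 3 + 0 + 0 + 0 + 2 − 4 − 3)/9 = -1.1111
Σ_{t=1}^{7}(x_t−x̄)(x_{t+2}−x̄) = -6.5802
γ_2 = -6.5802 / 9 = -0.731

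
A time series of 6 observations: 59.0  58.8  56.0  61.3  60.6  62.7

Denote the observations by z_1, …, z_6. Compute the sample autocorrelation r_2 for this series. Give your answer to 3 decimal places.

Mean z̄ = (59.0 + 58.8 + 56.0 + 61.3 + 60.6 + 62.7)/6 = 59.7333
Deviations from mean: -0.7333, -0.9333, -3.7333, 1.5667, 0.8667, 2.9667
Σ(z_t−z̄)(z_{t+2}−z̄) = (2.7378) + (-1.4622) + (-3.2356) + (4.6478) = 2.6878
Denominator Σ(z_t−z̄)² = 27.3533
r_2 = 2.6878 / 27.3533 = 0.098

0.098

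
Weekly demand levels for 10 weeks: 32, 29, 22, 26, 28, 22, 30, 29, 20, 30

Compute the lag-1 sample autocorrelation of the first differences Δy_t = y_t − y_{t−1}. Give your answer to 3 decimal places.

-0.417

First differences Δy: -3, -7, 4, 2, -6, 8, -1, -9, 10
Mean of differences = -0.2222
Numerator Σ(Δy_t−Δȳ)(Δy_{t+1}−Δȳ) = -150.0494
Denominator Σ(Δy_t−Δȳ)² = 359.5556
r_1(Δy) = -150.0494 / 359.5556 = -0.417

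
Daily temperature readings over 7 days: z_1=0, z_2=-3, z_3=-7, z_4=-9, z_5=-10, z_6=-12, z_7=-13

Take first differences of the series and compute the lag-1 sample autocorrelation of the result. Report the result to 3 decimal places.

0.264

First differences Δz: -3, -4, -2, -1, -2, -1
Mean of differences = -2.1667
Numerator Σ(Δz_t−Δz̄)(Δz_{t+1}−Δz̄) = 1.8056
Denominator Σ(Δz_t−Δz̄)² = 6.8333
r_1(Δz) = 1.8056 / 6.8333 = 0.264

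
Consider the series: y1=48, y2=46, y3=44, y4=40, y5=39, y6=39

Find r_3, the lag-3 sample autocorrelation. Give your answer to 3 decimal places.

Mean ȳ = (48 + 46 + 44 + 40 + 39 + 39)/6 = 42.6667
Σ(y_t−ȳ)(y_{t+3}−ȳ) = (-14.2222) + (-12.2222) + (-4.8889) = -31.3333
Denominator Σ(y_t−ȳ)² = 75.3333
r_3 = -31.3333 / 75.3333 = -0.416

-0.416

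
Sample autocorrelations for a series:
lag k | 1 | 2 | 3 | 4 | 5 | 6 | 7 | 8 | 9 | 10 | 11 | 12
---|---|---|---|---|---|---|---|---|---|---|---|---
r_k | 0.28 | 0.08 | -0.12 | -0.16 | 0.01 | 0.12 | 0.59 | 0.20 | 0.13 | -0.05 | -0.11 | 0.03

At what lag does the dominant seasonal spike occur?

The largest autocorrelation is r_7 = 0.59; the remaining lags stay at or below 0.28. The elevated value at lag 1 (0.28), dropping to 0.08 at lag 2, reflects decaying short-term dependence rather than seasonality.
The dominant spike at lag 7 indicates a seasonal period of 7.

7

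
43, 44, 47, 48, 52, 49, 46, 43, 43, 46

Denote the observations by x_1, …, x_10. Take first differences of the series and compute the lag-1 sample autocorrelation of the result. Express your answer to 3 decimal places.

First differences Δx: 1, 3, 1, 4, -3, -3, -3, 0, 3
Mean of differences = 0.3333
Numerator Σ(Δx_t−Δx̄)(Δx_{t+1}−Δx̄) = 16.2222
Denominator Σ(Δx_t−Δx̄)² = 62.0000
r_1(Δx) = 16.2222 / 62.0000 = 0.262

0.262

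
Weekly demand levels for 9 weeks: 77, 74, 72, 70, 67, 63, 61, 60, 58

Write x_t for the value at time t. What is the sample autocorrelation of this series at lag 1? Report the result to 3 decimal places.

0.682

Mean x̄ = (77 + 74 + 72 + 70 + 67 + 63 + 61 + 60 + 58)/9 = 66.8889
Numerator Σ_{t=1}^{8}(x_t−x̄)(x_{t+1}−x̄) = 248.7654
Denominator Σ(x_t−x̄)² = 364.8889
r_1 = 248.7654 / 364.8889 = 0.682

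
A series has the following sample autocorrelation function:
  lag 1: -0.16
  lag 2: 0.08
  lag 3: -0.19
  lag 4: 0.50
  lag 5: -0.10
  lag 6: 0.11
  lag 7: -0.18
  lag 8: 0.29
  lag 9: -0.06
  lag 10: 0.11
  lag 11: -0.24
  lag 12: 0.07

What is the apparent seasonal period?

4

The largest autocorrelation is r_4 = 0.50, with a weaker echo at lag 8 (0.29); the remaining lags stay at or below 0.11.
The dominant spike at lag 4 indicates a seasonal period of 4.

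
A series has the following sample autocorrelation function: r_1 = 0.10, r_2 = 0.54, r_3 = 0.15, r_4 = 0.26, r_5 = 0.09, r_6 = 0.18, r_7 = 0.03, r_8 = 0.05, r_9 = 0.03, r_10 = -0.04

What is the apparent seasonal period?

2

The largest autocorrelation is r_2 = 0.54, with weaker echoes at lags 4 (0.26) and 6 (0.18); the remaining lags stay at or below 0.15.
The dominant spike at lag 2 indicates a seasonal period of 2.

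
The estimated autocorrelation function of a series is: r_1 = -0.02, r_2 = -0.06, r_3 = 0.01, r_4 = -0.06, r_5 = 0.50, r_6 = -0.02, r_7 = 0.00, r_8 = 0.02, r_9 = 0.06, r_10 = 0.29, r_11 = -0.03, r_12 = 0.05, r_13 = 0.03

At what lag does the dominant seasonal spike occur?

5

The largest autocorrelation is r_5 = 0.50, with a weaker echo at lag 10 (0.29); the remaining lags stay at or below 0.06.
The dominant spike at lag 5 indicates a seasonal period of 5.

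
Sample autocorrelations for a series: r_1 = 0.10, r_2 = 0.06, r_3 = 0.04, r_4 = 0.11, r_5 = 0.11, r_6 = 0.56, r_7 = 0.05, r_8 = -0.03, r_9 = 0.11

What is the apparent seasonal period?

6

The largest autocorrelation is r_6 = 0.56; the remaining lags stay at or below 0.11.
The dominant spike at lag 6 indicates a seasonal period of 6.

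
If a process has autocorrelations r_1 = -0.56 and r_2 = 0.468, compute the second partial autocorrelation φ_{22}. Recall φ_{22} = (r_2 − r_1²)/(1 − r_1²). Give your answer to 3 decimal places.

φ_{22} = (r_2 − r_1²) / (1 − r_1²)
r_1² = (-0.56)² = 0.3136
Numerator = 0.468 − 0.3136 = 0.1544; denominator = 1 − 0.3136 = 0.6864
φ_{22} = 0.1544 / 0.6864 = 0.225

0.225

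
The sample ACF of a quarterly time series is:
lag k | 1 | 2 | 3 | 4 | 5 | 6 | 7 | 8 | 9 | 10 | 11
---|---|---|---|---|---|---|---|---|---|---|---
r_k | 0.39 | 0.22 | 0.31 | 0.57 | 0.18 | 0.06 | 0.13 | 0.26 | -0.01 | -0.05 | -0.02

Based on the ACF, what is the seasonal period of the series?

4

The largest autocorrelation is r_4 = 0.57; the remaining lags stay at or below 0.39. The elevated value at lag 1 (0.39), dropping to 0.22 at lag 2, reflects decaying short-term dependence rather than seasonality.
The dominant spike at lag 4 indicates a seasonal period of 4.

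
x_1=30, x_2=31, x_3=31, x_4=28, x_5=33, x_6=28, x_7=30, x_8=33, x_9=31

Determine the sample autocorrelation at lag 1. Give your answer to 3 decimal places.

Mean x̄ = (30 + 31 + 31 + 28 + 33 + 28 + 30 + 33 + 31)/9 = 30.5556
Numerator Σ_{t=1}^{8}(x_t−x̄)(x_{t+1}−x̄) = -12.5309
Denominator Σ(x_t−x̄)² = 26.2222
r_1 = -12.5309 / 26.2222 = -0.478

-0.478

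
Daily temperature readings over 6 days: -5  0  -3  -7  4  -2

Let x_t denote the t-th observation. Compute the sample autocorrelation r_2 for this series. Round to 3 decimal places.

-0.188

Mean x̄ = (-5 + 0 − 3 − 7 + 4 − 2)/6 = -2.1667
Deviations from mean: -2.8333, 2.1667, -0.8333, -4.8333, 6.1667, 0.1667
Numerator Σ_{t=1}^{4}(x_t−x̄)(x_{t+2}−x̄) = -14.0556
Denominator Σ(x_t−x̄)² = 74.8333
r_2 = -14.0556 / 74.8333 = -0.188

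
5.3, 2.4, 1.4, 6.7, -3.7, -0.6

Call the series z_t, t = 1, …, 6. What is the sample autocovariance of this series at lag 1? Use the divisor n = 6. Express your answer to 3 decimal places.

-2.303

Mean z̄ = (5.3 + 2.4 + 1.4 + 6.7 − 3.7 − 0.6)/6 = 1.9167
Deviations: 3.3833, 0.4833, -0.5167, 4.7833, -5.6167, -2.5167
Σ_{t=1}^{5}(z_t−z̄)(z_{t+1}−z̄) = -13.8169
γ_1 = -13.8169 / 6 = -2.303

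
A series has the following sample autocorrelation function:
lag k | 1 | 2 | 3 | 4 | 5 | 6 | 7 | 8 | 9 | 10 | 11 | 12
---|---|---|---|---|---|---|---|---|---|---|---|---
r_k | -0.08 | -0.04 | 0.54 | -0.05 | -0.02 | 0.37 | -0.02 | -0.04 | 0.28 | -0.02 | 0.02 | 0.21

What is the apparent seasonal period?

3

The largest autocorrelation is r_3 = 0.54, with weaker echoes at lags 6 (0.37), 9 (0.28) and 12 (0.21); the remaining lags stay at or below 0.02.
The dominant spike at lag 3 indicates a seasonal period of 3.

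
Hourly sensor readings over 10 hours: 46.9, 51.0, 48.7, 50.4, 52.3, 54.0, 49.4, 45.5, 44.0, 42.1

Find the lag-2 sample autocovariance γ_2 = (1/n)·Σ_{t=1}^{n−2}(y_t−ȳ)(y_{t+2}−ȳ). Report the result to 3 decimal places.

Mean ȳ = (46.9 + 51.0 + 48.7 + 50.4 + 52.3 + 54.0 + 49.4 + 45.5 + 44.0 + 42.1)/10 = 48.4300
Σ_{t=1}^{8}(y_t−ȳ)(y_{t+2}−ȳ) = 18.3512
γ_2 = 18.3512 / 10 = 1.835

1.835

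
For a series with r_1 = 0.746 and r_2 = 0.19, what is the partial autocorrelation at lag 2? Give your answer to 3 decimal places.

-0.826

φ_{22} = (r_2 − r_1²) / (1 − r_1²)
r_1² = (0.746)² = 0.556516
Numerator = 0.19 − 0.5565 = -0.3665; denominator = 1 − 0.5565 = 0.4435
φ_{22} = -0.3665 / 0.4435 = -0.826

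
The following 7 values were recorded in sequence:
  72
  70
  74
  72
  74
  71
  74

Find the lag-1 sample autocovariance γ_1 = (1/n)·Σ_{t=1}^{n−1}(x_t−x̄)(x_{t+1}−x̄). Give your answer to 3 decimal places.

Mean x̄ = (72 + 70 + 74 + 72 + 74 + 71 + 74)/7 = 72.4286
Σ_{t=1}^{6}(x_t−x̄)(x_{t+1}−x̄) = -8.6122
γ_1 = -8.6122 / 7 = -1.230

-1.230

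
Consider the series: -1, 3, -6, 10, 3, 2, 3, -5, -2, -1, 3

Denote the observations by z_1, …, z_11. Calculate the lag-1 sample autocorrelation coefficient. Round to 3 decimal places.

Mean z̄ = (-1 + 3 − 6 + 10 + 3 + 2 + 3 − 5 − 2 − 1 + 3)/11 = 0.8182
Numerator Σ_{t=1}^{10}(z_t−z̄)(z_{t+1}−z̄) = -51.3967
Denominator Σ(z_t−z̄)² = 199.6364
r_1 = -51.3967 / 199.6364 = -0.257

-0.257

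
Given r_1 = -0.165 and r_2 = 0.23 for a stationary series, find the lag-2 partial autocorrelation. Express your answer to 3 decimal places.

0.208

φ_{22} = (r_2 − r_1²) / (1 − r_1²)
r_1² = (-0.165)² = 0.027225
Numerator = 0.23 − 0.0272 = 0.2028; denominator = 1 − 0.0272 = 0.9728
φ_{22} = 0.2028 / 0.9728 = 0.208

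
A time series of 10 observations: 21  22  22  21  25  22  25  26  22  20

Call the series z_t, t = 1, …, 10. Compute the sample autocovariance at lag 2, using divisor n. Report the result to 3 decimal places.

Mean z̄ = (21 + 22 + 22 + 21 + 25 + 22 + 25 + 26 + 22 + 20)/10 = 22.6000
Σ_{t=1}^{8}(z_t−z̄)(z_{t+2}−z̄) = -5.1200
γ_2 = -5.1200 / 10 = -0.512

-0.512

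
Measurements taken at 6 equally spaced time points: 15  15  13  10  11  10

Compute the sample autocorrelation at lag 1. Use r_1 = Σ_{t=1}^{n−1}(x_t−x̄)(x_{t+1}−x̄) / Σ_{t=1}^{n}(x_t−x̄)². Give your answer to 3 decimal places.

Mean x̄ = (15 + 15 + 13 + 10 + 11 + 10)/6 = 12.3333
Deviations from mean: 2.6667, 2.6667, 0.6667, -2.3333, -1.3333, -2.3333
Numerator Σ_{t=1}^{5}(x_t−x̄)(x_{t+1}−x̄) = 13.5556
Denominator Σ(x_t−x̄)² = 27.3333
r_1 = 13.5556 / 27.3333 = 0.496

0.496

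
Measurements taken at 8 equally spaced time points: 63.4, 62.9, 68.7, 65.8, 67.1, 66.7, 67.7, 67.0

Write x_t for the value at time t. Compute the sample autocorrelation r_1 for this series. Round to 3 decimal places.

0.072

Mean x̄ = (63.4 + 62.9 + 68.7 + 65.8 + 67.1 + 66.7 + 67.7 + 67.0)/8 = 66.1625
Deviations from mean: -2.7625, -3.2625, 2.5375, -0.3625, 0.9375, 0.5375, 1.5375, 0.8375
Σ(x_t−x̄)(x_{t+1}−x̄) = (9.0127) + (-8.2786) + (-0.9198) + (-0.3398) + (0.5039) + (0.8264) + (1.2877) = 2.0923
Denominator Σ(x_t−x̄)² = 29.0788
r_1 = 2.0923 / 29.0788 = 0.072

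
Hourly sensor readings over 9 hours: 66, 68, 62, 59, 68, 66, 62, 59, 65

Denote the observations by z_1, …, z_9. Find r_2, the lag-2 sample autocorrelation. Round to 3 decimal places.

Mean z̄ = (66 + 68 + 62 + 59 + 68 + 66 + 62 + 59 + 65)/9 = 63.8889
Numerator Σ_{t=1}^{7}(z_t−z̄)(z_{t+2}−z̄) = -62.3580
Denominator Σ(z_t−z̄)² = 98.8889
r_2 = -62.3580 / 98.8889 = -0.631

-0.631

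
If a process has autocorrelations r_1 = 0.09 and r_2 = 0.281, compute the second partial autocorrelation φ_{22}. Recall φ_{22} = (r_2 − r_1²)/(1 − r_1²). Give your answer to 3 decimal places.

0.275

φ_{22} = (r_2 − r_1²) / (1 − r_1²)
r_1² = (0.09)² = 0.0081
Numerator = 0.281 − 0.0081 = 0.2729; denominator = 1 − 0.0081 = 0.9919
φ_{22} = 0.2729 / 0.9919 = 0.275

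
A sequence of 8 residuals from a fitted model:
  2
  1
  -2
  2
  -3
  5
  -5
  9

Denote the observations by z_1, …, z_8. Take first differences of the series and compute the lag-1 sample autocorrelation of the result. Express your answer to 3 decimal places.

-0.703

First differences Δz: -1, -3, 4, -5, 8, -10, 14
Mean of differences = 1.0000
Numerator Σ(Δz_t−Δz̄)(Δz_{t+1}−Δz̄) = -284.0000
Denominator Σ(Δz_t−Δz̄)² = 404.0000
r_1(Δz) = -284.0000 / 404.0000 = -0.703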